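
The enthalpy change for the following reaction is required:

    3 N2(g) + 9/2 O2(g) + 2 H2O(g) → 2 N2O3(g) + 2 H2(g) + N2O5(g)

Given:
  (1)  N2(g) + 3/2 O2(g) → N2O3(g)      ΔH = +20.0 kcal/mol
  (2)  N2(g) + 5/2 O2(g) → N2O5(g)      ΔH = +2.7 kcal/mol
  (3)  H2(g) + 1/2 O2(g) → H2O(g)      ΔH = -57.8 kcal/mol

ΔH = 158.3 kcal/mol

(1) × 2 (scale by 2 for the 2 N2O3(g)): (2)·(+20.0) = +40.0 kcal/mol
(2) as written (N2O5(g) already on the product side): +2.7 kcal/mol
(3) reversed and × 2 (H2O(g) must end up as a reactant; scale by 2 for the 2 H2O(g)): (-2)·(-57.8) = +115.6 kcal/mol
By Hess's law, ΔH = (2)·(+20.0) + (1)·(+2.7) + (-2)·(-57.8) = 158.3 kcal/mol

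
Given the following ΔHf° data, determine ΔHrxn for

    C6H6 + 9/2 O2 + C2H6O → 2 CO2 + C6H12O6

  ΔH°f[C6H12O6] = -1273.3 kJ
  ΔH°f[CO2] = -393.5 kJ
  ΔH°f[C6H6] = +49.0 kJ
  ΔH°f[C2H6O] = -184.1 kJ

Products: 2·(-393.5) + 1·(-1273.3) = -2060.3
Reactants: 1·(+49.0) + 9/2·(+0.0) + 1·(-184.1) = -135.1
ΔHrxn = (-2060.3) − (-135.1) = -1925.2 kJ

ΔHrxn = -1925.2 kJ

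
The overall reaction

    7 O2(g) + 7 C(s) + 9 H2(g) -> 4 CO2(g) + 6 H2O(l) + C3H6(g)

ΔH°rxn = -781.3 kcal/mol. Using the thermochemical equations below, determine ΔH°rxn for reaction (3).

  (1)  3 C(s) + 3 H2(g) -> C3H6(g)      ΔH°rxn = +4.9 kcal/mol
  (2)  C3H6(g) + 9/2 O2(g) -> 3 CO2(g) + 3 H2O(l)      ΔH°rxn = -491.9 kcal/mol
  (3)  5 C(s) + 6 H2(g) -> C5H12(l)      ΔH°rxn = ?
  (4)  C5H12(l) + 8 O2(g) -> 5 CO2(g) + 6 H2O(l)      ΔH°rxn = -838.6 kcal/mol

ΔH°rxn = -41.5 kcal/mol

(1) reversed: -4.9 kcal/mol
(2) reversed and × 2: (-2)·(-491.9) = +983.8 kcal/mol
(3) × 2: contributes 2·x
(4) × 2: (2)·(-838.6) = -1677.2 kcal/mol
-781.3 = (-4.9) + (+983.8) + (-1677.2) + 2·x
x = (-781.3 − (-698.3)) / (2) = -41.5 kcal/mol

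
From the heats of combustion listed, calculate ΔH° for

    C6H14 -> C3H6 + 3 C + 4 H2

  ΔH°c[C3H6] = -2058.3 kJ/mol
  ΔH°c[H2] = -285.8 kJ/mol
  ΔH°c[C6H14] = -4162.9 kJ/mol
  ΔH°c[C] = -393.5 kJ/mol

With combustion enthalpies, reactants minus products:
= [1·(-4162.9)] − [1·(-2058.3) + 3·(-393.5) + 4·(-285.8)]
= 219.1 kJ/mol

ΔH° = 219.1 kJ/mol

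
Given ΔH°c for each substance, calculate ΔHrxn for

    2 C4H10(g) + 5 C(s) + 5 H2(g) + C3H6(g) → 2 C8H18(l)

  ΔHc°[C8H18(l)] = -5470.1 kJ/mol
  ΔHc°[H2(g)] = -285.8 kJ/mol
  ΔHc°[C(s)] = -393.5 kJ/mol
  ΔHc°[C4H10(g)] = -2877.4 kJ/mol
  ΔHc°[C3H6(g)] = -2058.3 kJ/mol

ΔHrxn = -269.4 kJ/mol

Using ΔH = Σ nΔHc°(reactants) − Σ nΔHc°(products):
= [2·(-2877.4) + 5·(-393.5) + 5·(-285.8) + 1·(-2058.3)] − [2·(-5470.1)]
= -269.4 kJ/mol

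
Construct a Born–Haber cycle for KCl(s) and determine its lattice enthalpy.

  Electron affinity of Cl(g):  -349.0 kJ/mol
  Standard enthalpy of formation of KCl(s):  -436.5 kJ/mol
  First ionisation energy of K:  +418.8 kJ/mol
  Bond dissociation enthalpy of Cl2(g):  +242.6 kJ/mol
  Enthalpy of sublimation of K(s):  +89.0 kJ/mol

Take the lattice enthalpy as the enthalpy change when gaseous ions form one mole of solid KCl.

ΔHf° = 1·ΔHsub + 1·(ΣIE) + 1/2·D(Cl2) + 1·EA + U
-436.5 = 1·(+89.0) + 1·(+418.8) + 1/2·(+242.6) + 1·(-349.0) + U
U = -436.5 − (+280.1) = -716.6 kJ/mol

U = -716.6 kJ/mol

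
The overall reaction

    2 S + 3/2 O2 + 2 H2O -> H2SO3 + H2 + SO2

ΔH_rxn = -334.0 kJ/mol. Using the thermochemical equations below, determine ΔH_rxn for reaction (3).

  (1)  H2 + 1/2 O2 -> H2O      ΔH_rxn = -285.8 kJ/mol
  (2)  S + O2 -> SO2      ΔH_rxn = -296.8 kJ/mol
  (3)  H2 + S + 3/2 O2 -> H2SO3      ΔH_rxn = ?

ΔH_rxn = -608.8 kJ/mol

(1) reversed and × 2: (-2)·(-285.8) = +571.6 kJ/mol
(2) as written: -296.8 kJ/mol
(3) as written: contributes x
-334.0 = (+571.6) + (-296.8) + x
x = (-334.0 − (+274.8)) / (1) = -608.8 kJ/mol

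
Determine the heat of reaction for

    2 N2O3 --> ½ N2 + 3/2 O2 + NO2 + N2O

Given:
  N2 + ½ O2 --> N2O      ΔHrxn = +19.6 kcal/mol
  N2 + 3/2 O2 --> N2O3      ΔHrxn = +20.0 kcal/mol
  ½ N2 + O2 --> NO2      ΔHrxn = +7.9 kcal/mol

equation 1 as written (N2O already on the product side): +19.6 kcal/mol
equation 2 reversed and × 2 (reverse to put N2O3 on the reactant side; scale by 2 for the 2 N2O3): (-2)·(+20.0) = -40.0 kcal/mol
equation 3 as written (NO2 already on the product side): +7.9 kcal/mol
Combining the equations, ΔHrxn = (+19.6) + (-40.0) + (+7.9) = -12.5 kcal/mol

ΔHrxn = -12.5 kcal/mol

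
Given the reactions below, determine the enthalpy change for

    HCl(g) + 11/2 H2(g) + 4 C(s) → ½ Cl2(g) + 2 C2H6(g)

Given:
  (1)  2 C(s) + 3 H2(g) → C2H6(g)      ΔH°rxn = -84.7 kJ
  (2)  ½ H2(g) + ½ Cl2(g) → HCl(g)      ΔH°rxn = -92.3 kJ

ΔH°rxn = -77.1 kJ

(1) × 2: (2)·(-84.7) = -169.4 kJ
(2) reversed: +92.3 kJ
Summing the manipulated equations, ΔH°rxn = (2)·(-84.7) + (-1)·(-92.3) = -77.1 kJ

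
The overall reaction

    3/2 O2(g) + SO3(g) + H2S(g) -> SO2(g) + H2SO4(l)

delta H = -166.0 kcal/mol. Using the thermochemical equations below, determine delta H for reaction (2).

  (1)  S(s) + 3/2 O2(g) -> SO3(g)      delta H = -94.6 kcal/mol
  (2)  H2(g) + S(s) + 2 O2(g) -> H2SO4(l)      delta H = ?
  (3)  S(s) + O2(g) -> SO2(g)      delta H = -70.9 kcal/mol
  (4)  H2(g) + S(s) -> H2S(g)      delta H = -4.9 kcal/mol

(1) reversed (reverse to put SO3(g) on the reactant side): +94.6 kcal/mol
(2) as written (H2SO4(l) already on the product side): contributes x
(3) as written (SO2(g) already on the product side): -70.9 kcal/mol
(4) reversed (reverse to put H2S(g) on the reactant side): +4.9 kcal/mol
-166.0 = (+94.6) + (-70.9) + (+4.9) + x
x = (-166.0 − (+28.6)) / (1) = -194.6 kcal/mol

delta H = -194.6 kcal/mol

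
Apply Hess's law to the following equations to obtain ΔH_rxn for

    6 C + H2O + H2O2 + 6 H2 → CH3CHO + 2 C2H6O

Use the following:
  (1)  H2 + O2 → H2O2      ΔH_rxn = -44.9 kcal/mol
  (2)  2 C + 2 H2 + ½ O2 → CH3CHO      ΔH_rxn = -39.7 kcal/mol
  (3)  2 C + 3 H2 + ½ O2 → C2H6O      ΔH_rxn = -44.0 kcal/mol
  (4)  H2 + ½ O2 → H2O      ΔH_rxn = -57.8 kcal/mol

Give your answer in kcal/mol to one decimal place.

ΔH_rxn = -25.0 kcal/mol

(1) reversed (reverse to put H2O2 on the reactant side): +44.9 kcal/mol
(2) as written (CH3CHO already on the product side): -39.7 kcal/mol
(3) × 2 (×2 to match 2 C2H6O in the target): (2)·(-44.0) = -88.0 kcal/mol
(4) reversed (reverse to put H2O on the reactant side): +57.8 kcal/mol
Summing the manipulated equations, ΔH_rxn = (-1)·(-44.9) + (1)·(-39.7) + (2)·(-44.0) + (-1)·(-57.8) = -25.0 kcal/mol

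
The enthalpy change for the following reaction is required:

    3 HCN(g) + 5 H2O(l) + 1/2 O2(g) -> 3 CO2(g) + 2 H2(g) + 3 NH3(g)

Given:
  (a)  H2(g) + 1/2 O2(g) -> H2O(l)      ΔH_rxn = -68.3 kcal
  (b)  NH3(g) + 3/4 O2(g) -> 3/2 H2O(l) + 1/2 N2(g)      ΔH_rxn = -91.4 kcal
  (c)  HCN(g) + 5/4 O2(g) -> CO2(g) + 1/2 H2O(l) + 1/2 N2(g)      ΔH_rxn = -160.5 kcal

(a) reversed and × 2 (H2(g) must end up as a product; ×2 to match 2 H2(g) in the target): (-2)·(-68.3) = +136.6 kcal
(b) reversed and × 3 (NH3(g) must end up as a product; scale by 3 for the 3 NH3(g)): (-3)·(-91.4) = +274.2 kcal
(c) × 3 (scale by 3 for the 3 HCN(g)): (3)·(-160.5) = -481.5 kcal
Summing the manipulated equations, ΔH_rxn = (-2)·(-68.3) + (-3)·(-91.4) + (3)·(-160.5) = -70.7 kcal

ΔH_rxn = -70.7 kcal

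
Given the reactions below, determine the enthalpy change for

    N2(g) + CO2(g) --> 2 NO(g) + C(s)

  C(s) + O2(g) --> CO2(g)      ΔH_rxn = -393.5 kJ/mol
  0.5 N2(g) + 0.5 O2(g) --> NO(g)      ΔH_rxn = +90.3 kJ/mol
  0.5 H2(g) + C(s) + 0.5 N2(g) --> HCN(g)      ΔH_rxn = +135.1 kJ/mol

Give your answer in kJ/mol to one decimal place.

ΔH_rxn = 574.1 kJ/mol

equation 1 reversed (reverse to put CO2(g) on the reactant side): +393.5 kJ/mol
equation 2 × 2 (scale by 2 for the 2 NO(g)): (2)·(+90.3) = +180.6 kJ/mol
equation 3: not needed (H2(g) appears nowhere else).
By Hess's law, ΔH_rxn = (+393.5) + (+180.6) = 574.1 kJ/mol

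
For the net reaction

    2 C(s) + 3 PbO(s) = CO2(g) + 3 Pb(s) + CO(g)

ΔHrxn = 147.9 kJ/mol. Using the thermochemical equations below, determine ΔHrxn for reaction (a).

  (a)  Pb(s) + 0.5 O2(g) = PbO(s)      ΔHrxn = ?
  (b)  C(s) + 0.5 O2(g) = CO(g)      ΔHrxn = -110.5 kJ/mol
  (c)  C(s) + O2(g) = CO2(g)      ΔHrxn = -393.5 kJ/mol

ΔHrxn = -217.3 kJ/mol

(a) reversed and × 3 (PbO(s) must end up as a reactant; scale by 3 for the 3 PbO(s)): contributes −3·x
(b) as written (CO(g) already on the product side): -110.5 kJ/mol
(c) as written (CO2(g) already on the product side): -393.5 kJ/mol
+147.9 = (-110.5) + (-393.5) − 3·x
x = (+147.9 − (-504.0)) / (-3) = -217.3 kJ/mol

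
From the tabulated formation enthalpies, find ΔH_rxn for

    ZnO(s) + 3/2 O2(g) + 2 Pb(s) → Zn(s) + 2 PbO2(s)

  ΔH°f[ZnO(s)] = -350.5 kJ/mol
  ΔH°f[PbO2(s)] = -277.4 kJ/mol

ΔH_rxn = -204.3 kJ/mol

Products: 1·(+0.0) + 2·(-277.4) = -554.8
Reactants: 1·(-350.5) + 3/2·(+0.0) + 2·(+0.0) = -350.5
ΔH_rxn = (-554.8) − (-350.5) = -204.3 kJ/mol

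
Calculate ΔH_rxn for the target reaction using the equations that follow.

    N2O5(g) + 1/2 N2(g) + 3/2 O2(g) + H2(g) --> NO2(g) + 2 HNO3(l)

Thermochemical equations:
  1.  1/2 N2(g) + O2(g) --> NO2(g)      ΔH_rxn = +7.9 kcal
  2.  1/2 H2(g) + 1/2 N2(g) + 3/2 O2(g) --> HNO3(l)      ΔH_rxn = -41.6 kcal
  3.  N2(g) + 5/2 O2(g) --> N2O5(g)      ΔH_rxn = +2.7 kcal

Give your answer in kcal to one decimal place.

ΔH_rxn = -78.0 kcal

eq. 1 as written: +7.9 kcal
eq. 2 × 2: (2)·(-41.6) = -83.2 kcal
eq. 3 reversed: -2.7 kcal
ΔH_rxn = (+7.9) + (-83.2) + (-2.7) = -78.0 kcal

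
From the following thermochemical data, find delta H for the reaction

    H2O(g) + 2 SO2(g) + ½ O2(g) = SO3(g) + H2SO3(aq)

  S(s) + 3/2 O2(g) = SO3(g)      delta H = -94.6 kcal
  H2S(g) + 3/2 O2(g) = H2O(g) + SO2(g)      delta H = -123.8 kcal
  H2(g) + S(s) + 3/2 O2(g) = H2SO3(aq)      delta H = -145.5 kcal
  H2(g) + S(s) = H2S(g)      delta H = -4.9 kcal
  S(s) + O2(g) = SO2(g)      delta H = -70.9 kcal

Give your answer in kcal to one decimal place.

delta H = -40.5 kcal

equation 1 as written (SO3(g) already on the product side): -94.6 kcal
equation 2 reversed (reverse to put H2O(g) on the reactant side): +123.8 kcal
equation 3 as written (H2SO3(aq) already on the product side): -145.5 kcal
equation 4 reversed: +4.9 kcal
equation 5 reversed: +70.9 kcal
Summing the manipulated equations, delta H = (-94.6) + (+123.8) + (-145.5) + (+4.9) + (+70.9) = -40.5 kcal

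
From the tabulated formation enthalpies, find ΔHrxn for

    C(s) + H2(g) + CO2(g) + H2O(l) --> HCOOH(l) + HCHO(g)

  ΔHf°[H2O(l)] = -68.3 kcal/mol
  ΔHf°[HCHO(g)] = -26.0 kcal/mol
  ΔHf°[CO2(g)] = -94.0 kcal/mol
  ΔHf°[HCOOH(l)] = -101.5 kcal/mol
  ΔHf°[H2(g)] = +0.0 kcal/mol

Products: 1·(-101.5) + 1·(-26.0) = -127.5
Reactants: 1·(+0.0) + 1·(+0.0) + 1·(-94.0) + 1·(-68.3) = -162.3
ΔHrxn = (-127.5) − (-162.3) = 34.8 kcal/mol

ΔHrxn = 34.8 kcal/mol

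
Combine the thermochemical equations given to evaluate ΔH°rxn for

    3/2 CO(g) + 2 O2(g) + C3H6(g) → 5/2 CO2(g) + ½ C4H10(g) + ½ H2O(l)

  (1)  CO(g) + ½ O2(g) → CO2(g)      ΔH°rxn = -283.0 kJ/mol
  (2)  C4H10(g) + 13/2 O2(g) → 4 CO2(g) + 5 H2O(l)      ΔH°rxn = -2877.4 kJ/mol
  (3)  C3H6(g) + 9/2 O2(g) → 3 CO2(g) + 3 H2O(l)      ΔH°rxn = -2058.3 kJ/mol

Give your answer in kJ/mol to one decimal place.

(1) × 3/2: (3/2)·(-283.0) = -424.5 kJ/mol
(2) reversed and × 1/2: (-1/2)·(-2877.4) = +1438.7 kJ/mol
(3) as written: -2058.3 kJ/mol
Combining the equations, ΔH°rxn = (-424.5) + (+1438.7) + (-2058.3) = -1044.1 kJ/mol

ΔH°rxn = -1044.1 kJ/mol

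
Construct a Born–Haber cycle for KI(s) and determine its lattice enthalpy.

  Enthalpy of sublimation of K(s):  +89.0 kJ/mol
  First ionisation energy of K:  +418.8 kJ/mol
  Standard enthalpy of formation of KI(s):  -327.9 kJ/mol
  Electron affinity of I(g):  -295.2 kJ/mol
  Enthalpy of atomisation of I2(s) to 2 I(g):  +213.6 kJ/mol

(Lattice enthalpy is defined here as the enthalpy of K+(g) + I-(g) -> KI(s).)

U = -647.3 kJ/mol

ΔHf° = 1·ΔHsub + 1·(ΣIE) + 1/2·D(I2) + 1·EA + U
-327.9 = 1·(+89.0) + 1·(+418.8) + 1/2·(+213.6) + 1·(-295.2) + U
U = -327.9 − (+319.4) = -647.3 kJ/mol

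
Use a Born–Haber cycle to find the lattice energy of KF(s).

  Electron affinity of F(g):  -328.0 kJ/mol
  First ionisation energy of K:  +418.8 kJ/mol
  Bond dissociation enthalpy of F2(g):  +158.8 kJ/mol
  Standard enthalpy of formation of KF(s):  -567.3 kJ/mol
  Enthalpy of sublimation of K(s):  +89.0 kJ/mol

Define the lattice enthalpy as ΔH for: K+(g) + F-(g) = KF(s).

ΔHf° = 1·ΔHsub + 1·(ΣIE) + 1/2·D(F2) + 1·EA + U
-567.3 = 1·(+89.0) + 1·(+418.8) + 1/2·(+158.8) + 1·(-328.0) + U
U = -567.3 − (+259.2) = -826.5 kJ/mol

U = -826.5 kJ/mol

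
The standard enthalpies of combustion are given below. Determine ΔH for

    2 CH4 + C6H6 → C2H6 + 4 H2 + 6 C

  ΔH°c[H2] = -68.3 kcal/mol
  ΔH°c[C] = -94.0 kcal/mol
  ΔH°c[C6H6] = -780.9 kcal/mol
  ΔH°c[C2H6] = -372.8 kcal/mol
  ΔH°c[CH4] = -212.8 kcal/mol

ΔH = 3.5 kcal/mol

Using ΔH = Σ nΔHc°(reactants) − Σ nΔHc°(products):
= [2·(-212.8) + 1·(-780.9)] − [1·(-372.8) + 4·(-68.3) + 6·(-94.0)]
= 3.5 kcal/mol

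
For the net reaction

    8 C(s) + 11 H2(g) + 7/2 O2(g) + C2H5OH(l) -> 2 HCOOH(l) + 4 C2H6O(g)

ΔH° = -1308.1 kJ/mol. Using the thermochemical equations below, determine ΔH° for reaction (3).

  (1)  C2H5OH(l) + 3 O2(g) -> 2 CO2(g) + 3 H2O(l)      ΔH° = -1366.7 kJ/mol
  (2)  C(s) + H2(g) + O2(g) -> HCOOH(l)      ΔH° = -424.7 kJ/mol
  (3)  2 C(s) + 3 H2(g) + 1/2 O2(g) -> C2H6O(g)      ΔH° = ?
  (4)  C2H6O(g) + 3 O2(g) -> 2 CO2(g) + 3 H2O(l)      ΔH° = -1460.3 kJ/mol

(1) as written (C2H5OH(l) already on the reactant side): -1366.7 kJ/mol
(2) × 2 (×2 to match 2 HCOOH(l) in the target): (2)·(-424.7) = -849.4 kJ/mol
(3) × 3: contributes 3·x
(4) reversed: +1460.3 kJ/mol
-1308.1 = (-1366.7) + (-849.4) + (+1460.3) + 3·x
x = (-1308.1 − (-755.8)) / (3) = -184.1 kJ/mol

ΔH° = -184.1 kJ/mol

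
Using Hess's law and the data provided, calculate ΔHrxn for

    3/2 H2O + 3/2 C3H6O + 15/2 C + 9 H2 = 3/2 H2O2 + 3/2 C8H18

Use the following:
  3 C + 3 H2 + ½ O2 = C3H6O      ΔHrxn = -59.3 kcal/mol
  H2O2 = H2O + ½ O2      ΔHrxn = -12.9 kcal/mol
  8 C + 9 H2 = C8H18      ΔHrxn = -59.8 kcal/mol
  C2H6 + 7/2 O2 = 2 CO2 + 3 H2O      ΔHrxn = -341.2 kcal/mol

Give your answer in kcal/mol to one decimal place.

equation 1 reversed and × 3/2 (reverse to put C3H6O on the reactant side; scale by 3/2 for the 3/2 C3H6O): (-3/2)·(-59.3) = +88.95 kcal/mol
equation 2 reversed and × 3/2 (H2O2 must end up as a product; scale by 3/2 for the 3/2 H2O2): (-3/2)·(-12.9) = +19.35 kcal/mol
equation 3 × 3/2 (×3/2 to match 3/2 C8H18 in the target): (3/2)·(-59.8) = -89.7 kcal/mol
equation 4: not needed (CO2 appears nowhere else).
By Hess's law, ΔHrxn = (+88.95) + (+19.35) + (-89.7) = 18.6 kcal/mol

ΔHrxn = 18.6 kcal/mol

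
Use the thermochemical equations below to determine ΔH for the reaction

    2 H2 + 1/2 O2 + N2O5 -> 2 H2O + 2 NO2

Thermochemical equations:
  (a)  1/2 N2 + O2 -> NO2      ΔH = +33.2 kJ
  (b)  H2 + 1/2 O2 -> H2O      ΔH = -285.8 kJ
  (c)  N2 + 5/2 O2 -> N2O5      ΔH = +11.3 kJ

ΔH = -516.5 kJ

(a) × 2: (2)·(+33.2) = +66.4 kJ
(b) × 2: (2)·(-285.8) = -571.6 kJ
(c) reversed: -11.3 kJ
Since enthalpy is a state function, ΔH = (+66.4) + (-571.6) + (-11.3) = -516.5 kJ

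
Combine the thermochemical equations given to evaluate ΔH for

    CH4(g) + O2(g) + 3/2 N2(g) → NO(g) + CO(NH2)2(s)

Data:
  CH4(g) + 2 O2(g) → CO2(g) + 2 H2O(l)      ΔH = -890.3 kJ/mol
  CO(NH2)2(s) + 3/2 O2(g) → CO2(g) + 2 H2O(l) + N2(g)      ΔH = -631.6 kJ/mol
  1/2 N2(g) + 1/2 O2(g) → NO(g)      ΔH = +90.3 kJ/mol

ΔH = -168.4 kJ/mol

equation 1 as written (CH4(g) already on the reactant side): -890.3 kJ/mol
equation 2 reversed (reverse to put CO(NH2)2(s) on the product side): +631.6 kJ/mol
equation 3 as written (NO(g) already on the product side): +90.3 kJ/mol
ΔH = (-890.3) + (+631.6) + (+90.3) = -168.4 kJ/mol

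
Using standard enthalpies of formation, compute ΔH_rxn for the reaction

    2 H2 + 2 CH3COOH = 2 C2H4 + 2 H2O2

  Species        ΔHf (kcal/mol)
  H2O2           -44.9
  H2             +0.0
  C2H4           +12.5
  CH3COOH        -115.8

Products: 2·(+12.5) + 2·(-44.9) = -64.8
Reactants: 2·(+0.0) + 2·(-115.8) = -231.6
ΔH_rxn = (-64.8) − (-231.6) = 166.8 kcal/mol

ΔH_rxn = 166.8 kcal/mol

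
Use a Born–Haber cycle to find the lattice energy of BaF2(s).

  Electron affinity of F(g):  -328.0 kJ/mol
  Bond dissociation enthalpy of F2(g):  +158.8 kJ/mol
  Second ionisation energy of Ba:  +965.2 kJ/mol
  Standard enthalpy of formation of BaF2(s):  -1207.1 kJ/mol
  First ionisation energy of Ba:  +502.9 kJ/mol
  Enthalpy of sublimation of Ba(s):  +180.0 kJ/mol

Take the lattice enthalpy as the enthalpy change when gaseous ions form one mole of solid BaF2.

U = -2358.0 kJ/mol

ΔHf° = 1·ΔHsub + 1·(ΣIE) + 1·D(F2) + 2·EA + U
-1207.1 = 1·(+180.0) + 1·(+1468.1) + 1·(+158.8) + 2·(-328.0) + U
U = -1207.1 − (+1150.9) = -2358.0 kJ/mol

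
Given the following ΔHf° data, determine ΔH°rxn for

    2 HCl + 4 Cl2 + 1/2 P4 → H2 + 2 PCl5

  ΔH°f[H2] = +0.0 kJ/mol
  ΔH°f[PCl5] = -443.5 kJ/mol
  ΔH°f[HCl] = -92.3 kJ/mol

ΔH°rxn = -702.4 kJ/mol

Products: 1·(+0.0) + 2·(-443.5) = -887.0
Reactants: 2·(-92.3) + 4·(+0.0) + 1/2·(+0.0) = -184.6
ΔH°rxn = (-887.0) − (-184.6) = -702.4 kJ/mol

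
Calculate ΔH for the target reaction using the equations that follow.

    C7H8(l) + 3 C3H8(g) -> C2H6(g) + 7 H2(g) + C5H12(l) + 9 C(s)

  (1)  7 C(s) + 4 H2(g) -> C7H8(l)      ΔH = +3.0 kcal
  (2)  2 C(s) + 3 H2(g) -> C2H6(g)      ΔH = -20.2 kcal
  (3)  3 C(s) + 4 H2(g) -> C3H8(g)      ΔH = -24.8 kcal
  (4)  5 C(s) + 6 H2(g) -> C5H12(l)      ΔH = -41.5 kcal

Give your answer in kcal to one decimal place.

(1) reversed (C7H8(l) must end up as a reactant): -3.0 kcal
(2) as written (C2H6(g) already on the product side): -20.2 kcal
(3) reversed and × 3 (C3H8(g) must end up as a reactant; scale by 3 for the 3 C3H8(g)): (-3)·(-24.8) = +74.4 kcal
(4) as written (C5H12(l) already on the product side): -41.5 kcal
Combining the equations, ΔH = (-3.0) + (-20.2) + (+74.4) + (-41.5) = 9.7 kcal

ΔH = 9.7 kcal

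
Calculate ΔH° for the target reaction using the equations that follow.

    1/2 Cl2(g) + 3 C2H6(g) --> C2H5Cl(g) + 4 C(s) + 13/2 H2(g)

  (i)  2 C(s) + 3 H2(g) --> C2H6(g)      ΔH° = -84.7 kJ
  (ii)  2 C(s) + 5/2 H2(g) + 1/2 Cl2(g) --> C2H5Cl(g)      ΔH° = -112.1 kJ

ΔH° = 142.0 kJ

(i) reversed and × 3: (-3)·(-84.7) = +254.1 kJ
(ii) as written: -112.1 kJ
By Hess's law, ΔH° = (+254.1) + (-112.1) = 142.0 kJ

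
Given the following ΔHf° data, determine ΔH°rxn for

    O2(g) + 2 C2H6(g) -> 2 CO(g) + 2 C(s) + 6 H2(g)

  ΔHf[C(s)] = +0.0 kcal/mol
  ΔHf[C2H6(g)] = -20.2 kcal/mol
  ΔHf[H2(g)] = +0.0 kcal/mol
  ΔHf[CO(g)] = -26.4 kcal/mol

Products: 2·(-26.4) + 2·(+0.0) + 6·(+0.0) = -52.8
Reactants: 1·(+0.0) + 2·(-20.2) = -40.4
ΔH°rxn = (-52.8) − (-40.4) = -12.4 kcal/mol

ΔH°rxn = -12.4 kcal/mol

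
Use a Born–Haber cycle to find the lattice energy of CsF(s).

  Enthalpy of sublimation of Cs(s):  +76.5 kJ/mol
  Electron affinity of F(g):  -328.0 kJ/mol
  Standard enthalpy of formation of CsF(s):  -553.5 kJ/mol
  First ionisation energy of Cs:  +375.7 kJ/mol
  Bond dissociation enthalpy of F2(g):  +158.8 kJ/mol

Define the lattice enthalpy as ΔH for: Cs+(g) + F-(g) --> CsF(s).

U = -757.1 kJ/mol

ΔHf° = 1·ΔHsub + 1·(ΣIE) + 1/2·D(F2) + 1·EA + U
-553.5 = 1·(+76.5) + 1·(+375.7) + 1/2·(+158.8) + 1·(-328.0) + U
U = -553.5 − (+203.6) = -757.1 kJ/mol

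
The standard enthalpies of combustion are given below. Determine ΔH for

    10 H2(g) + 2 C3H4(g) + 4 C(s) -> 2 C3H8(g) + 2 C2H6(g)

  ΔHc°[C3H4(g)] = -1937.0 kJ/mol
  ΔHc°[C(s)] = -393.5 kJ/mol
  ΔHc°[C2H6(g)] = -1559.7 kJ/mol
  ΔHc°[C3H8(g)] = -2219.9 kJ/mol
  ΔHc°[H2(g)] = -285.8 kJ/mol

With combustion enthalpies, reactants minus products:
= [10·(-285.8) + 2·(-1937.0) + 4·(-393.5)] − [2·(-2219.9) + 2·(-1559.7)]
= -746.8 kJ/mol

ΔH = -746.8 kJ/mol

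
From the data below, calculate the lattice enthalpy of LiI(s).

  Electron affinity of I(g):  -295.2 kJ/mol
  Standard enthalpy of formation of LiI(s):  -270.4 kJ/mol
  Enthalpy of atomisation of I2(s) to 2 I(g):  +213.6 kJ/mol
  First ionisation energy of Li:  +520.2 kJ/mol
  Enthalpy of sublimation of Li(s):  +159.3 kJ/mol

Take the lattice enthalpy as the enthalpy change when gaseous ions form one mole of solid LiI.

U = -761.5 kJ/mol

ΔHf° = 1·ΔHsub + 1·(ΣIE) + 1/2·D(I2) + 1·EA + U
-270.4 = 1·(+159.3) + 1·(+520.2) + 1/2·(+213.6) + 1·(-295.2) + U
U = -270.4 − (+491.1) = -761.5 kJ/mol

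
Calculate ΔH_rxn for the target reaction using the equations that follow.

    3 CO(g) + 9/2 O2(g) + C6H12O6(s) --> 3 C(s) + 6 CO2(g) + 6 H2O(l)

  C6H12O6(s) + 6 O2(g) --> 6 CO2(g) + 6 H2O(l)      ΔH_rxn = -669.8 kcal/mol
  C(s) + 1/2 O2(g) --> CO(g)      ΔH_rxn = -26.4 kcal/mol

ΔH_rxn = -590.6 kcal/mol

equation 1 as written: -669.8 kcal/mol
equation 2 reversed and × 3: (-3)·(-26.4) = +79.2 kcal/mol
Since enthalpy is a state function, ΔH_rxn = (-669.8) + (+79.2) = -590.6 kcal/mol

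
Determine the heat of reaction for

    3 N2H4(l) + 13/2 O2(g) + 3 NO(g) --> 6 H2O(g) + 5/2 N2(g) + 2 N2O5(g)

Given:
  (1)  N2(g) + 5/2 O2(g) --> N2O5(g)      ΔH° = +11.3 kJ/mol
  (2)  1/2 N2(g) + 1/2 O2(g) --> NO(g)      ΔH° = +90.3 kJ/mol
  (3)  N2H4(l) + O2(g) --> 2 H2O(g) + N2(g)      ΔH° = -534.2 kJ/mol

(1) × 2: (2)·(+11.3) = +22.6 kJ/mol
(2) reversed and × 3: (-3)·(+90.3) = -270.9 kJ/mol
(3) × 3: (3)·(-534.2) = -1602.6 kJ/mol
ΔH° = (+22.6) + (-270.9) + (-1602.6) = -1850.9 kJ/mol

ΔH° = -1850.9 kJ/mol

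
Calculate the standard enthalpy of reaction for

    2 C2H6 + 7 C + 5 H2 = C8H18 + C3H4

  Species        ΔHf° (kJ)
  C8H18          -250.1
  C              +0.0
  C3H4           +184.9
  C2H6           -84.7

Products: 1·(-250.1) + 1·(+184.9) = -65.2
Reactants: 2·(-84.7) + 7·(+0.0) + 5·(+0.0) = -169.4
ΔH_rxn = (-65.2) − (-169.4) = 104.2 kJ

ΔH_rxn = 104.2 kJ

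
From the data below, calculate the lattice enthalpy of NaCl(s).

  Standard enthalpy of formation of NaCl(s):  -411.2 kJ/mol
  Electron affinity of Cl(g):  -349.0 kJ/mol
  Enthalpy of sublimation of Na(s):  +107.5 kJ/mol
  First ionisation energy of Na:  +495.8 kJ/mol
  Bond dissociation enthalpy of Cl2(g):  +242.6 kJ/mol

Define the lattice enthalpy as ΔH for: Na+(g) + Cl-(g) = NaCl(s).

U = -786.8 kJ/mol

ΔHf° = 1·ΔHsub + 1·(ΣIE) + 1/2·D(Cl2) + 1·EA + U
-411.2 = 1·(+107.5) + 1·(+495.8) + 1/2·(+242.6) + 1·(-349.0) + U
U = -411.2 − (+375.6) = -786.8 kJ/mol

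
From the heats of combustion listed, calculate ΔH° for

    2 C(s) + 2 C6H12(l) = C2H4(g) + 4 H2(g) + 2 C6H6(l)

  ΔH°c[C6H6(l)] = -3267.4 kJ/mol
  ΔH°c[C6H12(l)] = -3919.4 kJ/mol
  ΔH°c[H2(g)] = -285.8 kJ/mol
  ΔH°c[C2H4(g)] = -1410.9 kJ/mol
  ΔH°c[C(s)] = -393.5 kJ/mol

Using ΔH = Σ nΔHc°(reactants) − Σ nΔHc°(products):
= [2·(-393.5) + 2·(-3919.4)] − [1·(-1410.9) + 4·(-285.8) + 2·(-3267.4)]
= 463.1 kJ/mol

ΔH° = 463.1 kJ/mol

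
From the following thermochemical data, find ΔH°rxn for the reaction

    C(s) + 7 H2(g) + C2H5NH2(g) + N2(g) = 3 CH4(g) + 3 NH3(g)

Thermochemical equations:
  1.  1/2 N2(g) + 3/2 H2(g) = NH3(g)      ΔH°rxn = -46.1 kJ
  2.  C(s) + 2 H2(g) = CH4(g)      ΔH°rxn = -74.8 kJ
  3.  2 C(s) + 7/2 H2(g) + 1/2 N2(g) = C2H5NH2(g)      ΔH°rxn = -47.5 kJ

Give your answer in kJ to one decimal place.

eq. 1 × 3: (3)·(-46.1) = -138.3 kJ
eq. 2 × 3: (3)·(-74.8) = -224.4 kJ
eq. 3 reversed: +47.5 kJ
Summing the manipulated equations, ΔH°rxn = (3)·(-46.1) + (3)·(-74.8) + (-1)·(-47.5) = -315.2 kJ

ΔH°rxn = -315.2 kJ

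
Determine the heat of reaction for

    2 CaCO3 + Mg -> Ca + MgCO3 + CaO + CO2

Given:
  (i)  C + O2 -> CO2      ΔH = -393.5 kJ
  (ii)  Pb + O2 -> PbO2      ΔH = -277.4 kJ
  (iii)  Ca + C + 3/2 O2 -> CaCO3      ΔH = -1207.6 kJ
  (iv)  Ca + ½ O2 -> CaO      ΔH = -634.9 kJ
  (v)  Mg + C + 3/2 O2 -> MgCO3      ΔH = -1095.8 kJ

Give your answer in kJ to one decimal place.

ΔH = 291.0 kJ

(i) as written (CO2 already on the product side): -393.5 kJ
(ii): not needed (PbO2 appears nowhere else).
(iii) reversed and × 2 (reverse to put CaCO3 on the reactant side; ×2 to match 2 CaCO3 in the target): (-2)·(-1207.6) = +2415.2 kJ
(iv) as written (CaO already on the product side): -634.9 kJ
(v) as written (MgCO3 already on the product side): -1095.8 kJ
ΔH = (1)·(-393.5) + (-2)·(-1207.6) + (1)·(-634.9) + (1)·(-1095.8) = 291.0 kJ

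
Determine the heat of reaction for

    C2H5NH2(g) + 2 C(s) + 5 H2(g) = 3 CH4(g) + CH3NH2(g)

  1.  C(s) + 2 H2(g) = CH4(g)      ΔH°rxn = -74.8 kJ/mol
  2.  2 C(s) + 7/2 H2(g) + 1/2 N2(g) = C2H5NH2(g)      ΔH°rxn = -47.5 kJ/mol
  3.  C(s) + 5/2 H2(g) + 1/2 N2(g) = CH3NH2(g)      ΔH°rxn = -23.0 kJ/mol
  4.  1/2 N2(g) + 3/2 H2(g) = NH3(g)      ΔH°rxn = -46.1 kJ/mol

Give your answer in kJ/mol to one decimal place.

ΔH°rxn = -199.9 kJ/mol

eq. 1 × 3: (3)·(-74.8) = -224.4 kJ/mol
eq. 2 reversed: +47.5 kJ/mol
eq. 3 as written: -23.0 kJ/mol
eq. 4: not needed.
Since enthalpy is a state function, ΔH°rxn = (-224.4) + (+47.5) + (-23.0) = -199.9 kJ/mol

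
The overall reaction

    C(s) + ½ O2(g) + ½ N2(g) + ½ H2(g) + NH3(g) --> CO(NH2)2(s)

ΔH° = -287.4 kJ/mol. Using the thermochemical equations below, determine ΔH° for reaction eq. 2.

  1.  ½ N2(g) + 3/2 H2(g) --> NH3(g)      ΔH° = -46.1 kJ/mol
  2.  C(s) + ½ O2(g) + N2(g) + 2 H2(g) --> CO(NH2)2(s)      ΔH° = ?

eq. 1 reversed (NH3(g) must end up as a reactant): +46.1 kJ/mol
eq. 2 as written (CO(NH2)2(s) already on the product side): contributes x
-287.4 = (+46.1) + x
x = (-287.4 − (+46.1)) / (1) = -333.5 kJ/mol

ΔH° = -333.5 kJ/mol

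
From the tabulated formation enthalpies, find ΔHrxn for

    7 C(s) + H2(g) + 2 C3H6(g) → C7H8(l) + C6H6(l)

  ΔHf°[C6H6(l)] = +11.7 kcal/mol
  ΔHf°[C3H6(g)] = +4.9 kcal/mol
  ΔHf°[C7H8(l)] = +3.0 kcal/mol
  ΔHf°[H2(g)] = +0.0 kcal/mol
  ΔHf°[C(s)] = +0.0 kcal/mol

ΔHrxn = 4.9 kcal/mol

Products: 1·(+3.0) + 1·(+11.7) = +14.7
Reactants: 7·(+0.0) + 1·(+0.0) + 2·(+4.9) = +9.8
ΔHrxn = (+14.7) − (+9.8) = 4.9 kcal/mol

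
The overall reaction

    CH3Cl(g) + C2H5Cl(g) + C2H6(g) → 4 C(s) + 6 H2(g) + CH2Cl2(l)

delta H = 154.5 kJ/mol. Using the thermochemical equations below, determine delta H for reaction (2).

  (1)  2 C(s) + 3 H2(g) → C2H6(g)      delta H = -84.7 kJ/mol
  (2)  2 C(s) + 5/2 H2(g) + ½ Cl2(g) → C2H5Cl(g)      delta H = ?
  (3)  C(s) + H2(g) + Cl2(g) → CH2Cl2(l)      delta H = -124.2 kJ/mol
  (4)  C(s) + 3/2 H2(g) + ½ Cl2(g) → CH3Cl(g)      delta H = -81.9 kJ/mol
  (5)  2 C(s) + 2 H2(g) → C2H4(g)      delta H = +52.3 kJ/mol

delta H = -112.1 kJ/mol

(1) reversed (C2H6(g) must end up as a reactant): +84.7 kJ/mol
(2) reversed (C2H5Cl(g) must end up as a reactant): contributes −x
(3) as written (CH2Cl2(l) already on the product side): -124.2 kJ/mol
(4) reversed (CH3Cl(g) must end up as a reactant): +81.9 kJ/mol
(5): not needed (C2H4(g) appears nowhere else).
+154.5 = (+84.7) + (-124.2) + (+81.9) − x
x = (+154.5 − (+42.4)) / (-1) = -112.1 kJ/mol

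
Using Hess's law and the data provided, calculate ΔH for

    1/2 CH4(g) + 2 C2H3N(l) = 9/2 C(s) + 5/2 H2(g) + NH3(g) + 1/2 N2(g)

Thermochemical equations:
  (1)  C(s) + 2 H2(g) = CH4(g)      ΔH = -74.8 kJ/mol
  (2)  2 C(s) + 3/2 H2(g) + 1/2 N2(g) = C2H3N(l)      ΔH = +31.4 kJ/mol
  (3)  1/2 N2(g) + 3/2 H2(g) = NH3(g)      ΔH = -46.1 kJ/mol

ΔH = -71.5 kJ/mol

(1) reversed and × 1/2 (reverse to put CH4(g) on the reactant side; scale by 1/2 for the 1/2 CH4(g)): (-1/2)·(-74.8) = +37.4 kJ/mol
(2) reversed and × 2 (reverse to put C2H3N(l) on the reactant side; scale by 2 for the 2 C2H3N(l)): (-2)·(+31.4) = -62.8 kJ/mol
(3) as written (NH3(g) already on the product side): -46.1 kJ/mol
By Hess's law, ΔH = (-1/2)·(-74.8) + (-2)·(+31.4) + (1)·(-46.1) = -71.5 kJ/mol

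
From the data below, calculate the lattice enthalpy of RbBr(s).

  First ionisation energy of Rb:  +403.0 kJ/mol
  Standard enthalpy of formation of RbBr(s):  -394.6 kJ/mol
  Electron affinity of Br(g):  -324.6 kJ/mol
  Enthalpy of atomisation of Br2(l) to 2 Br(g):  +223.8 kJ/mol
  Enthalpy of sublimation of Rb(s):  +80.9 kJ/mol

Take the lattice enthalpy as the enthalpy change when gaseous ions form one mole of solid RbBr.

ΔHf° = 1·ΔHsub + 1·(ΣIE) + 1/2·D(Br2) + 1·EA + U
-394.6 = 1·(+80.9) + 1·(+403.0) + 1/2·(+223.8) + 1·(-324.6) + U
U = -394.6 − (+271.2) = -665.8 kJ/mol

U = -665.8 kJ/mol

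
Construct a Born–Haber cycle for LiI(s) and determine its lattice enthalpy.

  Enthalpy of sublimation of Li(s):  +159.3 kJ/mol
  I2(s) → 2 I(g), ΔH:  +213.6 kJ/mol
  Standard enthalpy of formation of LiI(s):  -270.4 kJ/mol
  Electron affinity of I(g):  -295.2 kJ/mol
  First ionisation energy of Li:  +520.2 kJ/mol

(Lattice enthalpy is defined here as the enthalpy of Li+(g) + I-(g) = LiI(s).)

ΔHf° = 1·ΔHsub + 1·(ΣIE) + 1/2·D(I2) + 1·EA + U
-270.4 = 1·(+159.3) + 1·(+520.2) + 1/2·(+213.6) + 1·(-295.2) + U
U = -270.4 − (+491.1) = -761.5 kJ/mol

U = -761.5 kJ/mol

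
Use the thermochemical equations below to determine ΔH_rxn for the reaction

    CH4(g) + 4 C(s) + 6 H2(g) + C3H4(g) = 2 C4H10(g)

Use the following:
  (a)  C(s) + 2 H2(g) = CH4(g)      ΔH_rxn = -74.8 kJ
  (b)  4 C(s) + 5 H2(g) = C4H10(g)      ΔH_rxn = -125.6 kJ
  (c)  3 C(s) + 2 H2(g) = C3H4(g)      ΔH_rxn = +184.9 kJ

(a) reversed: +74.8 kJ
(b) × 2: (2)·(-125.6) = -251.2 kJ
(c) reversed: -184.9 kJ
Summing the manipulated equations, ΔH_rxn = (-1)·(-74.8) + (2)·(-125.6) + (-1)·(+184.9) = -361.3 kJ

ΔH_rxn = -361.3 kJ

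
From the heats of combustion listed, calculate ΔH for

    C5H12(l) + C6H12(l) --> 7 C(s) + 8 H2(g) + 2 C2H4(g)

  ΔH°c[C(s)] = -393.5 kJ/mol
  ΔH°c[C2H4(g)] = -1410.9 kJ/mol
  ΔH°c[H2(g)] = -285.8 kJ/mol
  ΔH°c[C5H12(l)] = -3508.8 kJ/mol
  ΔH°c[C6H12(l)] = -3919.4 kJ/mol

ΔH = 434.5 kJ/mol

With combustion enthalpies, reactants minus products:
= [1·(-3508.8) + 1·(-3919.4)] − [7·(-393.5) + 8·(-285.8) + 2·(-1410.9)]
= 434.5 kJ/mol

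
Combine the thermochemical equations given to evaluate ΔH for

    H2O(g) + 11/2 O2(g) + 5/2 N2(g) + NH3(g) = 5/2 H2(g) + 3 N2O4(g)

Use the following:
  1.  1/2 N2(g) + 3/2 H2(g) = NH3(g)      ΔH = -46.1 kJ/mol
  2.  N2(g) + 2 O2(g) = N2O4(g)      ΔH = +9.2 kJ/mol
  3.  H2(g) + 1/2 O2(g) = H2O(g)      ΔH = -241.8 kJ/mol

ΔH = 315.5 kJ/mol

eq. 1 reversed: +46.1 kJ/mol
eq. 2 × 3: (3)·(+9.2) = +27.6 kJ/mol
eq. 3 reversed: +241.8 kJ/mol
Combining the equations, ΔH = (+46.1) + (+27.6) + (+241.8) = 315.5 kJ/mol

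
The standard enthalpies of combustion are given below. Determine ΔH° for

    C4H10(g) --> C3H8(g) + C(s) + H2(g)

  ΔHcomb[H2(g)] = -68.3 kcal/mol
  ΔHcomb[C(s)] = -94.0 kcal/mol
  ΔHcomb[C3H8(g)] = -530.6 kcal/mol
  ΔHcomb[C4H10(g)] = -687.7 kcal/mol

With combustion enthalpies, reactants minus products:
= [1·(-687.7)] − [1·(-530.6) + 1·(-94.0) + 1·(-68.3)]
= 5.2 kcal/mol

ΔH° = 5.2 kcal/mol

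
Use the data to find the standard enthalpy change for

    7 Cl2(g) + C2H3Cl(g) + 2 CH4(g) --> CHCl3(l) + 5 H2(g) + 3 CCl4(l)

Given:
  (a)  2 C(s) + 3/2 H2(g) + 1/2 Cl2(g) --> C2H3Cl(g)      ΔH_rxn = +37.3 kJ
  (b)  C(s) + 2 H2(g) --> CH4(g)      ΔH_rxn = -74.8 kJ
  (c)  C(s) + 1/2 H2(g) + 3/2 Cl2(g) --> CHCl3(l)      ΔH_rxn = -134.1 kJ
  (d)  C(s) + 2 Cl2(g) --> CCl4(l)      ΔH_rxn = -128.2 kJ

ΔH_rxn = -406.4 kJ

(a) reversed: -37.3 kJ
(b) reversed and × 2: (-2)·(-74.8) = +149.6 kJ
(c) as written: -134.1 kJ
(d) × 3: (3)·(-128.2) = -384.6 kJ
ΔH_rxn = (-37.3) + (+149.6) + (-134.1) + (-384.6) = -406.4 kJ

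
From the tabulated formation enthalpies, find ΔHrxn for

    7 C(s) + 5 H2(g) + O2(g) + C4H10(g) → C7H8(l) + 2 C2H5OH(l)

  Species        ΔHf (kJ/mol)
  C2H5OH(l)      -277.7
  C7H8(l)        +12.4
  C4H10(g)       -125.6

ΔHrxn = -417.4 kJ/mol

ΔH°rxn = Σ nΔHf°(products) − Σ nΔHf°(reactants).
Products: 1·(+12.4) + 2·(-277.7) = -543.0
Reactants: 7·(+0.0) + 5·(+0.0) + 1·(+0.0) + 1·(-125.6) = -125.6
ΔHrxn = (-543.0) − (-125.6) = -417.4 kJ/mol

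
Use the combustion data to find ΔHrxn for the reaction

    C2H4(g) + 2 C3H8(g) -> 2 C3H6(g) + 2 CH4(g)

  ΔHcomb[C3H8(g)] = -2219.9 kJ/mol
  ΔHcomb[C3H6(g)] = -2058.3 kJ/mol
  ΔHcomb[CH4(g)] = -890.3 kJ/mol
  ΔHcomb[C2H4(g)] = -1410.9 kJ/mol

ΔHrxn = 46.5 kJ/mol

With combustion enthalpies, reactants minus products:
= [1·(-1410.9) + 2·(-2219.9)] − [2·(-2058.3) + 2·(-890.3)]
= 46.5 kJ/mol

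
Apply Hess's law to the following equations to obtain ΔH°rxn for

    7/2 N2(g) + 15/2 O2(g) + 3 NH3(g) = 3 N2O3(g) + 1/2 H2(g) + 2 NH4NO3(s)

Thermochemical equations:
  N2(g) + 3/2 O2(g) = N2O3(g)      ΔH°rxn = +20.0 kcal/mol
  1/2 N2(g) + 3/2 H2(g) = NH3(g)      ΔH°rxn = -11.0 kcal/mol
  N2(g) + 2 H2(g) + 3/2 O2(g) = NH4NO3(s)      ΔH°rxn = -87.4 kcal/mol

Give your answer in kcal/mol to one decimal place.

ΔH°rxn = -81.8 kcal/mol

equation 1 × 3 (×3 to match 3 N2O3(g) in the target): (3)·(+20.0) = +60.0 kcal/mol
equation 2 reversed and × 3 (NH3(g) must end up as a reactant; scale by 3 for the 3 NH3(g)): (-3)·(-11.0) = +33.0 kcal/mol
equation 3 × 2 (scale by 2 for the 2 NH4NO3(s)): (2)·(-87.4) = -174.8 kcal/mol
Combining the equations, ΔH°rxn = (+60.0) + (+33.0) + (-174.8) = -81.8 kcal/mol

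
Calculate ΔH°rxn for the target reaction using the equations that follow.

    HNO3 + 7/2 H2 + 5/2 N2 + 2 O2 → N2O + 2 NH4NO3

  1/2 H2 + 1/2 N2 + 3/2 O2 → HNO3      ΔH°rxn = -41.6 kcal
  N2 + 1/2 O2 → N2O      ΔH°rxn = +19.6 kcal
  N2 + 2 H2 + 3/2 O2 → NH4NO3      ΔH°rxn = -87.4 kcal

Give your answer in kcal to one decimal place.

equation 1 reversed: +41.6 kcal
equation 2 as written: +19.6 kcal
equation 3 × 2: (2)·(-87.4) = -174.8 kcal
Summing the manipulated equations, ΔH°rxn = (+41.6) + (+19.6) + (-174.8) = -113.6 kcal

ΔH°rxn = -113.6 kcal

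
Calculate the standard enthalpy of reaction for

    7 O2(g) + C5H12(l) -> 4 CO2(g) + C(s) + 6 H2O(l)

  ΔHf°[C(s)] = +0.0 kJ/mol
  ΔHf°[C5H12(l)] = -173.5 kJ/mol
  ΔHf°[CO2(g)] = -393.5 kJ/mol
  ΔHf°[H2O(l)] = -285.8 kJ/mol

ΔH°rxn = Σ nΔHf°(products) − Σ nΔHf°(reactants).
Products: 4·(-393.5) + 1·(+0.0) + 6·(-285.8) = -3288.8
Reactants: 7·(+0.0) + 1·(-173.5) = -173.5
ΔH_rxn = (-3288.8) − (-173.5) = -3115.3 kJ/mol

ΔH_rxn = -3115.3 kJ/mol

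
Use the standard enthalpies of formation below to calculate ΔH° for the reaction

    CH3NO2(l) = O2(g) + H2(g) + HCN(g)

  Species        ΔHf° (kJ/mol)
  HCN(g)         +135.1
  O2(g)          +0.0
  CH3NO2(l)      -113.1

Products: 1·(+0.0) + 1·(+0.0) + 1·(+135.1) = +135.1
Reactants: 1·(-113.1) = -113.1
ΔH° = (+135.1) − (-113.1) = 248.2 kJ/mol

ΔH° = 248.2 kJ/mol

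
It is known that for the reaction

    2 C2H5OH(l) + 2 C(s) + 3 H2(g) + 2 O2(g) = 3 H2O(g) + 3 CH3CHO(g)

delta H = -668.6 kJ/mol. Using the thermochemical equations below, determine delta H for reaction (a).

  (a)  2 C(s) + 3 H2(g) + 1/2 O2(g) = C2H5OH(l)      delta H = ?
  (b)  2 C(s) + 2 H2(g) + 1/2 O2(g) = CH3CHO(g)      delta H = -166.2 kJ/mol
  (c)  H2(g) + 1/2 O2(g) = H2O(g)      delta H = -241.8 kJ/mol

delta H = -277.7 kJ/mol

(a) reversed and × 2 (C2H5OH(l) must end up as a reactant; scale by 2 for the 2 C2H5OH(l)): contributes −2·x
(b) × 3 (scale by 3 for the 3 CH3CHO(g)): (3)·(-166.2) = -498.6 kJ/mol
(c) × 3 (scale by 3 for the 3 H2O(g)): (3)·(-241.8) = -725.4 kJ/mol
-668.6 = (-498.6) + (-725.4) − 2·x
x = (-668.6 − (-1224.0)) / (-2) = -277.7 kJ/mol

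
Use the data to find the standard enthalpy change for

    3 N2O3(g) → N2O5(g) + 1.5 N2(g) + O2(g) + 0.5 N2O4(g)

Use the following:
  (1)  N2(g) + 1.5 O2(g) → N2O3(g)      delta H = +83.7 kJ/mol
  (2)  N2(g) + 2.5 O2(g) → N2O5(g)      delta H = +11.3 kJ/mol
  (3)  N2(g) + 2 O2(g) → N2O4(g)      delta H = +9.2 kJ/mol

(1) reversed and × 3 (reverse to put N2O3(g) on the reactant side; ×3 to match 3 N2O3(g) in the target): (-3)·(+83.7) = -251.1 kJ/mol
(2) as written (N2O5(g) already on the product side): +11.3 kJ/mol
(3) × 1/2 (scale by 1/2 for the 1/2 N2O4(g)): (1/2)·(+9.2) = +4.6 kJ/mol
By Hess's law, delta H = (-251.1) + (+11.3) + (+4.6) = -235.2 kJ/mol

delta H = -235.2 kJ/mol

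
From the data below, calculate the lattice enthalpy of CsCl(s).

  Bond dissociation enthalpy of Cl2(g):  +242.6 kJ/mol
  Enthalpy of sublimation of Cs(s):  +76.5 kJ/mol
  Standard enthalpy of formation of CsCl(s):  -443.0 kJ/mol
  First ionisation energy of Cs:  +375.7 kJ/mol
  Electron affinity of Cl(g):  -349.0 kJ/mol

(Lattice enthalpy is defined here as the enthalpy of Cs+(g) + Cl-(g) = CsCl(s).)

U = -667.5 kJ/mol

ΔHf° = 1·ΔHsub + 1·(ΣIE) + 1/2·D(Cl2) + 1·EA + U
-443.0 = 1·(+76.5) + 1·(+375.7) + 1/2·(+242.6) + 1·(-349.0) + U
U = -443.0 − (+224.5) = -667.5 kJ/mol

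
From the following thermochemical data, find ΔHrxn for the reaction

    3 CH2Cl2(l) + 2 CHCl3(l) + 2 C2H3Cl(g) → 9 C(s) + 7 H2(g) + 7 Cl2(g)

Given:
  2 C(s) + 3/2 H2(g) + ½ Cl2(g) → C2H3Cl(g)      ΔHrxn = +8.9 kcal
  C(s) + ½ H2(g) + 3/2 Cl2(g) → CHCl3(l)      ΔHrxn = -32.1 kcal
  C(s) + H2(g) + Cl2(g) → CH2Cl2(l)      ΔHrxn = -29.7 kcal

equation 1 reversed and × 2 (reverse to put C2H3Cl(g) on the reactant side; ×2 to match 2 C2H3Cl(g) in the target): (-2)·(+8.9) = -17.8 kcal
equation 2 reversed and × 2 (CHCl3(l) must end up as a reactant; scale by 2 for the 2 CHCl3(l)): (-2)·(-32.1) = +64.2 kcal
equation 3 reversed and × 3 (CH2Cl2(l) must end up as a reactant; scale by 3 for the 3 CH2Cl2(l)): (-3)·(-29.7) = +89.1 kcal
Combining the equations, ΔHrxn = (-2)·(+8.9) + (-2)·(-32.1) + (-3)·(-29.7) = 135.5 kcal

ΔHrxn = 135.5 kcal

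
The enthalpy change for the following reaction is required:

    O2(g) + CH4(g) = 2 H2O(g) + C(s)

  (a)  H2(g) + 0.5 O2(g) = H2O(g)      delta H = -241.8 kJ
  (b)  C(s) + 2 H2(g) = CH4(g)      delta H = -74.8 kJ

(a) × 2: (2)·(-241.8) = -483.6 kJ
(b) reversed: +74.8 kJ
delta H = (-483.6) + (+74.8) = -408.8 kJ

delta H = -408.8 kJ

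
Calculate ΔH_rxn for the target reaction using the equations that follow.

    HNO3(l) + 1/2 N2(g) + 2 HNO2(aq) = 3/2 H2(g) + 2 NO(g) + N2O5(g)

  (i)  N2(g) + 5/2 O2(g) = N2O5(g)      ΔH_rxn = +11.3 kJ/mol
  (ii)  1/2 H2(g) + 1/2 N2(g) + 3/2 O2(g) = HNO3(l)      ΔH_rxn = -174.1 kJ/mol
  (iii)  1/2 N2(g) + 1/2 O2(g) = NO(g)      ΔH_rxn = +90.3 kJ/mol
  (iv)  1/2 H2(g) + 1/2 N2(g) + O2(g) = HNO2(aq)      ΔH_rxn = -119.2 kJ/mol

(i) as written: +11.3 kJ/mol
(ii) reversed: +174.1 kJ/mol
(iii) × 2: (2)·(+90.3) = +180.6 kJ/mol
(iv) reversed and × 2: (-2)·(-119.2) = +238.4 kJ/mol
ΔH_rxn = (1)·(+11.3) + (-1)·(-174.1) + (2)·(+90.3) + (-2)·(-119.2) = 604.4 kJ/mol

ΔH_rxn = 604.4 kJ/mol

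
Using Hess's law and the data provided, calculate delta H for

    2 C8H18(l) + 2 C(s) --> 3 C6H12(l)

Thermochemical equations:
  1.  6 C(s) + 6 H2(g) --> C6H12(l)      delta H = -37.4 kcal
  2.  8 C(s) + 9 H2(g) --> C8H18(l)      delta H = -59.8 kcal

eq. 1 × 3: (3)·(-37.4) = -112.2 kcal
eq. 2 reversed and × 2: (-2)·(-59.8) = +119.6 kcal
Summing the manipulated equations, delta H = (-112.2) + (+119.6) = 7.4 kcal

delta H = 7.4 kcal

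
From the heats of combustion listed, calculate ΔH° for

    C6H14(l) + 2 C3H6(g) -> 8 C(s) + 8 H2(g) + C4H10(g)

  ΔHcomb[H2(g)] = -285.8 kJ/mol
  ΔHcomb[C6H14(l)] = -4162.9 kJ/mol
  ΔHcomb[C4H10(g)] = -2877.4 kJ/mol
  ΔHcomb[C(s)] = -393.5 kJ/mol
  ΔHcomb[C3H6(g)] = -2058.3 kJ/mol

With combustion enthalpies, reactants minus products:
= [1·(-4162.9) + 2·(-2058.3)] − [8·(-393.5) + 8·(-285.8) + 1·(-2877.4)]
= 32.3 kJ/mol

ΔH° = 32.3 kJ/mol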